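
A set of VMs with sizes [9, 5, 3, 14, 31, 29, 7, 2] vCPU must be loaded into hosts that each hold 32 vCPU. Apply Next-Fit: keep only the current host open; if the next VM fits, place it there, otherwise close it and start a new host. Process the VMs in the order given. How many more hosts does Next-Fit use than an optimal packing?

Next-Fit: [9,5,3,14] [31] [29] [7,2] → 4 hosts.
Total size 100 vCPU; any packing needs at least ⌈100/32⌉ = 4 hosts.
So 4 is already optimal.

0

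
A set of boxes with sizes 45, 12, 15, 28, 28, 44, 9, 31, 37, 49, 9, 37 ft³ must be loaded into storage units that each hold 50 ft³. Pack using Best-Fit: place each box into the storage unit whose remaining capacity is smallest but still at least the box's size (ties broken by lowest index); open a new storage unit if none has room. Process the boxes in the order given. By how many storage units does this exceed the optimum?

Best-Fit: [45] [12,15] [28,9,9] [28] [44] [31] [37] [49] [37] → 9 storage units.
8 boxes exceed 25 ft³ (half the capacity), and no two of those can share a storage unit, so at least 8 storage units are needed.
An optimal packing achieves that bound: [49] [45] [44] [37,12] [37,9] [31,15] [28,9] [28] → 8 storage units.
Excess: 9 − 8 = 1.

1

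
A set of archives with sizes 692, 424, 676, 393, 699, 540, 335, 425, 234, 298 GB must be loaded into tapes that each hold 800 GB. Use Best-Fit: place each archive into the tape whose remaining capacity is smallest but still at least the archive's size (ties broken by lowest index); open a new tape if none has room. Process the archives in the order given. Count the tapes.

7 tapes

Put 692 GB in tape 1; 108 GB remain.
Put 424 GB in tape 2; 376 GB remain.
Put 676 GB in tape 3; 124 GB remain.
Put 393 GB in tape 4; 407 GB remain.
Put 699 GB in tape 5; 101 GB remain.
Put 540 GB in tape 6; 260 GB remain.
Put 335 GB in tape 2; 41 GB remain.
Put 425 GB in tape 7; 375 GB remain.
Put 234 GB in tape 6; 26 GB remain.
Put 298 GB in tape 7; 77 GB remain.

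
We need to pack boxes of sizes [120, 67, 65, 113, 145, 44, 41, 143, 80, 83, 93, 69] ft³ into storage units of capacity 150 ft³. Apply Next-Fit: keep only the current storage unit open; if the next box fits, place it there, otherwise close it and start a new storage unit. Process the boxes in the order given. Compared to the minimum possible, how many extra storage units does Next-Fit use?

2

Next-Fit: [120] [67,65] [113] [145] [44,41] [143] [80] [83] [93] [69] → 10 storage units.
Total size 1063 ft³; any packing needs at least ⌈1063/150⌉ = 8 storage units.
An optimal packing achieves that bound: [145] [143] [120] [113] [93,44] [83,67] [80,69] [65,41] → 8 storage units.
Excess: 10 − 8 = 2.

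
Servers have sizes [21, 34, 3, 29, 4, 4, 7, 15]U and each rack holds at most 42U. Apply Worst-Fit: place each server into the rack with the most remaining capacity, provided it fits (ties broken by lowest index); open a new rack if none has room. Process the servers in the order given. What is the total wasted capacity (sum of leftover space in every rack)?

21U → rack 1 (remaining 21U)
34U → rack 2 (remaining 8U)
3U → rack 1 (remaining 18U)
29U → rack 3 (remaining 13U)
4U → rack 1 (remaining 14U)
4U → rack 1 (remaining 10U)
7U → rack 3 (remaining 6U)
15U → rack 4 (remaining 27U)
4 racks × 42U = 168U; used 117U; unused 51U.

51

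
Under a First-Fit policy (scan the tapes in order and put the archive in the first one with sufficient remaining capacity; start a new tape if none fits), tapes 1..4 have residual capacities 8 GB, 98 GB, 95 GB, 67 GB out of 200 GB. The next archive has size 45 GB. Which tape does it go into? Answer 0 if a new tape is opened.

2

Tapes with room: tape 2 (98 GB), tape 3 (95 GB), tape 4 (67 GB).
The first with room is tape 2.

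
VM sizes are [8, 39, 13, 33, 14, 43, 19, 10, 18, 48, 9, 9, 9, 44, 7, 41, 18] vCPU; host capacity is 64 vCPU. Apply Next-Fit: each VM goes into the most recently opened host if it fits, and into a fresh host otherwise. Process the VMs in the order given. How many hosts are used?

Put 8 vCPU in host 1; 56 vCPU remain.
Put 39 vCPU in host 1; 17 vCPU remain.
Put 13 vCPU in host 1; 4 vCPU remain.
Put 33 vCPU in host 2; 31 vCPU remain.
Put 14 vCPU in host 2; 17 vCPU remain.
Put 43 vCPU in host 3; 21 vCPU remain.
Put 19 vCPU in host 3; 2 vCPU remain.
Put 10 vCPU in host 4; 54 vCPU remain.
Put 18 vCPU in host 4; 36 vCPU remain.
Put 48 vCPU in host 5; 16 vCPU remain.
Put 9 vCPU in host 5; 7 vCPU remain.
Put 9 vCPU in host 6; 55 vCPU remain.
Put 9 vCPU in host 6; 46 vCPU remain.
Put 44 vCPU in host 6; 2 vCPU remain.
Put 7 vCPU in host 7; 57 vCPU remain.
Put 41 vCPU in host 7; 16 vCPU remain.
Put 18 vCPU in host 8; 46 vCPU remain.

8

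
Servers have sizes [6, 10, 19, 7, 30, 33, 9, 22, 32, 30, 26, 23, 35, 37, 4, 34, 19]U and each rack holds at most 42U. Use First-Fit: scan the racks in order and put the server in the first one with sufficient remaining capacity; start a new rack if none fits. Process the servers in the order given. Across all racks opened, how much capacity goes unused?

Put 6U in rack 1; 36U remain.
Put 10U in rack 1; 26U remain.
Put 19U in rack 1; 7U remain.
Put 7U in rack 1; 0U remain.
Put 30U in rack 2; 12U remain.
Put 33U in rack 3; 9U remain.
Put 9U in rack 2; 3U remain.
Put 22U in rack 4; 20U remain.
Put 32U in rack 5; 10U remain.
Put 30U in rack 6; 12U remain.
Put 26U in rack 7; 16U remain.
Put 23U in rack 8; 19U remain.
Put 35U in rack 9; 7U remain.
Put 37U in rack 10; 5U remain.
Put 4U in rack 3; 5U remain.
Put 34U in rack 11; 8U remain.
Put 19U in rack 4; 1U remain.
11 racks × 42U = 462U; used 376U; unused 86U.

86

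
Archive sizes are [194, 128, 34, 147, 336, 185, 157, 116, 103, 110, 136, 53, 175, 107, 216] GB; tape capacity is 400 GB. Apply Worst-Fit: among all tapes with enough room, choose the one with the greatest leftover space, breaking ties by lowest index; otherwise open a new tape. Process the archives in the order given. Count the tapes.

7

tape 1: place 194 GB, 206 GB left
tape 1: place 128 GB, 78 GB left
tape 1: place 34 GB, 44 GB left
tape 2: place 147 GB, 253 GB left
tape 3: place 336 GB, 64 GB left
tape 2: place 185 GB, 68 GB left
tape 4: place 157 GB, 243 GB left
tape 4: place 116 GB, 127 GB left
tape 4: place 103 GB, 24 GB left
tape 5: place 110 GB, 290 GB left
tape 5: place 136 GB, 154 GB left
tape 5: place 53 GB, 101 GB left
tape 6: place 175 GB, 225 GB left
tape 6: place 107 GB, 118 GB left
tape 7: place 216 GB, 184 GB left
Final tapes: [194,128,34] [147,185] [336] [157,116,103] [110,136,53] [175,107] [216].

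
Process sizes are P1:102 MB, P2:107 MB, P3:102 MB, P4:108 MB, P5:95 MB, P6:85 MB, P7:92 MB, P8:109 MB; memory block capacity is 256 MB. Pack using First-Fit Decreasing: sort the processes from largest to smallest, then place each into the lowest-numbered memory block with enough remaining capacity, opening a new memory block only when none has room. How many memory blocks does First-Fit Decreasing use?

Sorted descending: 109, 108, 107, 102, 102, 95, 92, 85.
memory block 1: place 109 MB, 147 MB left
memory block 1: place 108 MB, 39 MB left
memory block 2: place 107 MB, 149 MB left
memory block 2: place 102 MB, 47 MB left
memory block 3: place 102 MB, 154 MB left
memory block 3: place 95 MB, 59 MB left
memory block 4: place 92 MB, 164 MB left
memory block 4: place 85 MB, 79 MB left

4 memory blocks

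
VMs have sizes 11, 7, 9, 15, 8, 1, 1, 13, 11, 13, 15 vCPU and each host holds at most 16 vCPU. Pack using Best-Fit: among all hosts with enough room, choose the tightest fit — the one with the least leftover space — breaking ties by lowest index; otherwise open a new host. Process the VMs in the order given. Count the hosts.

host 1: place 11 vCPU, 5 vCPU left
host 2: place 7 vCPU, 9 vCPU left
host 2: place 9 vCPU, 0 vCPU left
host 3: place 15 vCPU, 1 vCPU left
host 4: place 8 vCPU, 8 vCPU left
host 3: place 1 vCPU, 0 vCPU left
host 1: place 1 vCPU, 4 vCPU left
host 5: place 13 vCPU, 3 vCPU left
host 6: place 11 vCPU, 5 vCPU left
host 7: place 13 vCPU, 3 vCPU left
host 8: place 15 vCPU, 1 vCPU left
Final hosts: [11,1] [7,9] [15,1] [8] [13] [11] [13] [15].

8 hosts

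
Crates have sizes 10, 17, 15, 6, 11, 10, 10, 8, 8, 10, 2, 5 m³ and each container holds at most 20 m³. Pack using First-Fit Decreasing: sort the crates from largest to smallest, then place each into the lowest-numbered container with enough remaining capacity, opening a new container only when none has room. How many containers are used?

6

Sorted descending: 17, 15, 11, 10, 10, 10, 10, 8, 8, 6, 5, 2.
container 1: place 17 m³, 3 m³ left
container 2: place 15 m³, 5 m³ left
container 3: place 11 m³, 9 m³ left
container 4: place 10 m³, 10 m³ left
container 4: place 10 m³, 0 m³ left
container 5: place 10 m³, 10 m³ left
container 5: place 10 m³, 0 m³ left
container 3: place 8 m³, 1 m³ left
container 6: place 8 m³, 12 m³ left
container 6: place 6 m³, 6 m³ left
container 2: place 5 m³, 0 m³ left
container 1: place 2 m³, 1 m³ left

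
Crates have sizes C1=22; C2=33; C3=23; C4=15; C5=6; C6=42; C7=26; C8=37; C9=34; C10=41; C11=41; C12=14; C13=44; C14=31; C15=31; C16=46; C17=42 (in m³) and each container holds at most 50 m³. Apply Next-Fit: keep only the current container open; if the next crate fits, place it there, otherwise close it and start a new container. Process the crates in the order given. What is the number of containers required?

15 containers

container 1: place C1 (22 m³), 28 m³ left
container 2: place C2 (33 m³), 17 m³ left
container 3: place C3 (23 m³), 27 m³ left
container 3: place C4 (15 m³), 12 m³ left
container 3: place C5 (6 m³), 6 m³ left
container 4: place C6 (42 m³), 8 m³ left
container 5: place C7 (26 m³), 24 m³ left
container 6: place C8 (37 m³), 13 m³ left
container 7: place C9 (34 m³), 16 m³ left
container 8: place C10 (41 m³), 9 m³ left
container 9: place C11 (41 m³), 9 m³ left
container 10: place C12 (14 m³), 36 m³ left
container 11: place C13 (44 m³), 6 m³ left
container 12: place C14 (31 m³), 19 m³ left
container 13: place C15 (31 m³), 19 m³ left
container 14: place C16 (46 m³), 4 m³ left
container 15: place C17 (42 m³), 8 m³ left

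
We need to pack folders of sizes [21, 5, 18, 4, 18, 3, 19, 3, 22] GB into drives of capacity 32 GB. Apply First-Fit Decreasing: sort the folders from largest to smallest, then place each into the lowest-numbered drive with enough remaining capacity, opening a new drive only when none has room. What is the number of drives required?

5 drives

Sorted descending: 22, 21, 19, 18, 18, 5, 4, 3, 3.
22 GB → drive 1 (remaining 10 GB)
21 GB → drive 2 (remaining 11 GB)
19 GB → drive 3 (remaining 13 GB)
18 GB → drive 4 (remaining 14 GB)
18 GB → drive 5 (remaining 14 GB)
5 GB → drive 1 (remaining 5 GB)
4 GB → drive 1 (remaining 1 GB)
3 GB → drive 2 (remaining 8 GB)
3 GB → drive 2 (remaining 5 GB)
Final drives: [22,5,4] [21,3,3] [19] [18] [18].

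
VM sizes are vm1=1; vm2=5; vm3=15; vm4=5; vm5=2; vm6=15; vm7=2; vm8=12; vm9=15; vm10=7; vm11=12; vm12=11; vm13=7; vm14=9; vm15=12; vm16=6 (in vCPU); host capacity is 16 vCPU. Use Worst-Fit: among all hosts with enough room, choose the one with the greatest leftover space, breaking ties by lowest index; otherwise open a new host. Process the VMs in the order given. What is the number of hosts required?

vm1 (1 vCPU) → host 1 (remaining 15 vCPU)
vm2 (5 vCPU) → host 1 (remaining 10 vCPU)
vm3 (15 vCPU) → host 2 (remaining 1 vCPU)
vm4 (5 vCPU) → host 1 (remaining 5 vCPU)
vm5 (2 vCPU) → host 1 (remaining 3 vCPU)
vm6 (15 vCPU) → host 3 (remaining 1 vCPU)
vm7 (2 vCPU) → host 1 (remaining 1 vCPU)
vm8 (12 vCPU) → host 4 (remaining 4 vCPU)
vm9 (15 vCPU) → host 5 (remaining 1 vCPU)
vm10 (7 vCPU) → host 6 (remaining 9 vCPU)
vm11 (12 vCPU) → host 7 (remaining 4 vCPU)
vm12 (11 vCPU) → host 8 (remaining 5 vCPU)
vm13 (7 vCPU) → host 6 (remaining 2 vCPU)
vm14 (9 vCPU) → host 9 (remaining 7 vCPU)
vm15 (12 vCPU) → host 10 (remaining 4 vCPU)
vm16 (6 vCPU) → host 9 (remaining 1 vCPU)

10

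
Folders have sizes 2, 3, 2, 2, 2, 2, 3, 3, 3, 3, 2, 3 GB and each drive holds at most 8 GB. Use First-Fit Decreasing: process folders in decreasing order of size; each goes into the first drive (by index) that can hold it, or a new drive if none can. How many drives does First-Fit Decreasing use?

4

Sorted descending: 3, 3, 3, 3, 3, 3, 2, 2, 2, 2, 2, 2.
Put 3 GB in drive 1; 5 GB remain.
Put 3 GB in drive 1; 2 GB remain.
Put 3 GB in drive 2; 5 GB remain.
Put 3 GB in drive 2; 2 GB remain.
Put 3 GB in drive 3; 5 GB remain.
Put 3 GB in drive 3; 2 GB remain.
Put 2 GB in drive 1; 0 GB remain.
Put 2 GB in drive 2; 0 GB remain.
Put 2 GB in drive 3; 0 GB remain.
Put 2 GB in drive 4; 6 GB remain.
Put 2 GB in drive 4; 4 GB remain.
Put 2 GB in drive 4; 2 GB remain.
Final drives: [3,3,2] [3,3,2] [3,3,2] [2,2,2].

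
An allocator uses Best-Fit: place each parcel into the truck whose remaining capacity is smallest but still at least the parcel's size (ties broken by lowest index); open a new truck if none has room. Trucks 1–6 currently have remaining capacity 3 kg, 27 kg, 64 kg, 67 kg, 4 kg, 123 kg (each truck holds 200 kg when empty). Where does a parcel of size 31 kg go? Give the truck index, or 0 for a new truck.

3

Trucks with room: truck 3 (64 kg), truck 4 (67 kg), truck 6 (123 kg).
Tightest fit is truck 3 with 64 kg free.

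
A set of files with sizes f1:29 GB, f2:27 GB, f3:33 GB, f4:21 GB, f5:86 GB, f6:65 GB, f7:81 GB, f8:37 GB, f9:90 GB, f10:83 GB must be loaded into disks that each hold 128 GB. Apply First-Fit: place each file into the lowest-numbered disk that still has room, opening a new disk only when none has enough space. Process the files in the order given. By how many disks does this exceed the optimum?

First-Fit: [29,27,33,21] [86,37] [65] [81] [90] [83] → 6 disks.
Total size 552 GB; any packing needs at least ⌈552/128⌉ = 5 disks.
An optimal packing achieves that bound: [90,37] [86,33] [83,29] [81,27] [65,21] → 5 disks.
Excess: 6 − 5 = 1.

1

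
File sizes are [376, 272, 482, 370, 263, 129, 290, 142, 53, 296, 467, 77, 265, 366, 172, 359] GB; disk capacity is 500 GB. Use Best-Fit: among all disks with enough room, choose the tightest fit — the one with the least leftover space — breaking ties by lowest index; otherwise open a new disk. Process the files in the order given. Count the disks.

11

376 GB → disk 1 (remaining 124 GB)
272 GB → disk 2 (remaining 228 GB)
482 GB → disk 3 (remaining 18 GB)
370 GB → disk 4 (remaining 130 GB)
263 GB → disk 5 (remaining 237 GB)
129 GB → disk 4 (remaining 1 GB)
290 GB → disk 6 (remaining 210 GB)
142 GB → disk 6 (remaining 68 GB)
53 GB → disk 6 (remaining 15 GB)
296 GB → disk 7 (remaining 204 GB)
467 GB → disk 8 (remaining 33 GB)
77 GB → disk 1 (remaining 47 GB)
265 GB → disk 9 (remaining 235 GB)
366 GB → disk 10 (remaining 134 GB)
172 GB → disk 7 (remaining 32 GB)
359 GB → disk 11 (remaining 141 GB)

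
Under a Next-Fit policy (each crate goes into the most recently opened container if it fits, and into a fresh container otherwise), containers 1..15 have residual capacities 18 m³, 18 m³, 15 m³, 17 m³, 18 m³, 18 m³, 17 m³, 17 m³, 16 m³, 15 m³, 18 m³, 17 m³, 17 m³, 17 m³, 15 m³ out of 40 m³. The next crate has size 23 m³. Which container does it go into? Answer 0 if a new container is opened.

0

Next-Fit only looks at container 15, which has 15 m³ free.
23 m³ does not fit, so a new container is opened.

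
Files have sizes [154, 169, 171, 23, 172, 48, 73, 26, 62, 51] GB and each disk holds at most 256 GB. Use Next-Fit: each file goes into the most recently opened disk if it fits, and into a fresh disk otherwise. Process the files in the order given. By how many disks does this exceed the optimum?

1

Next-Fit: [154] [169] [171,23] [172,48] [73,26,62,51] → 5 disks.
Total size 949 GB; any packing needs at least ⌈949/256⌉ = 4 disks.
An optimal packing achieves that bound: [172,73] [171,62,23] [169,51,26] [154,48] → 4 disks.
Excess: 5 − 4 = 1.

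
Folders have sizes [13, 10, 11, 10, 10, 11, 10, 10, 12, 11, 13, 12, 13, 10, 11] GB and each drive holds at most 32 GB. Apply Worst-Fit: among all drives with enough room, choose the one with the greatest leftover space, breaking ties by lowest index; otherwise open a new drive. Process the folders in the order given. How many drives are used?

13 GB → drive 1 (remaining 19 GB)
10 GB → drive 1 (remaining 9 GB)
11 GB → drive 2 (remaining 21 GB)
10 GB → drive 2 (remaining 11 GB)
10 GB → drive 2 (remaining 1 GB)
11 GB → drive 3 (remaining 21 GB)
10 GB → drive 3 (remaining 11 GB)
10 GB → drive 3 (remaining 1 GB)
12 GB → drive 4 (remaining 20 GB)
11 GB → drive 4 (remaining 9 GB)
13 GB → drive 5 (remaining 19 GB)
12 GB → drive 5 (remaining 7 GB)
13 GB → drive 6 (remaining 19 GB)
10 GB → drive 6 (remaining 9 GB)
11 GB → drive 7 (remaining 21 GB)
Final drives: [13,10] [11,10,10] [11,10,10] [12,11] [13,12] [13,10] [11].

7 drives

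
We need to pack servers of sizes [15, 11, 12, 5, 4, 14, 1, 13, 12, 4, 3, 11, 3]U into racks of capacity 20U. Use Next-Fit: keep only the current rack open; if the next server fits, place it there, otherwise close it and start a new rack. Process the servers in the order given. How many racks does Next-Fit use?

Put 15U in rack 1; 5U remain.
Put 11U in rack 2; 9U remain.
Put 12U in rack 3; 8U remain.
Put 5U in rack 3; 3U remain.
Put 4U in rack 4; 16U remain.
Put 14U in rack 4; 2U remain.
Put 1U in rack 4; 1U remain.
Put 13U in rack 5; 7U remain.
Put 12U in rack 6; 8U remain.
Put 4U in rack 6; 4U remain.
Put 3U in rack 6; 1U remain.
Put 11U in rack 7; 9U remain.
Put 3U in rack 7; 6U remain.
Final racks: [15] [11] [12,5] [4,14,1] [13] [12,4,3] [11,3].

7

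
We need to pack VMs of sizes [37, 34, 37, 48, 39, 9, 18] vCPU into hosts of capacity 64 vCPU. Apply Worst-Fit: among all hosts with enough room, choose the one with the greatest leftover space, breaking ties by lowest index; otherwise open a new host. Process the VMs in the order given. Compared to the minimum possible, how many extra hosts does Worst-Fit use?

0

Worst-Fit: [37,18] [34,9] [37] [48] [39] → 5 hosts.
5 VMs exceed 32 vCPU (half the capacity), and no two of those can share a host, so at least 5 hosts are needed.
So 5 is already optimal.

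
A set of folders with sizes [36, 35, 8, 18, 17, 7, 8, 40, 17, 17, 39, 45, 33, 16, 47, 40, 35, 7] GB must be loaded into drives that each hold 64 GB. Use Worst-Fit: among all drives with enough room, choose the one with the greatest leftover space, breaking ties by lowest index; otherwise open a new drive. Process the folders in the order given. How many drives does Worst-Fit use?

10 drives

Put 36 GB in drive 1; 28 GB remain.
Put 35 GB in drive 2; 29 GB remain.
Put 8 GB in drive 2; 21 GB remain.
Put 18 GB in drive 1; 10 GB remain.
Put 17 GB in drive 2; 4 GB remain.
Put 7 GB in drive 1; 3 GB remain.
Put 8 GB in drive 3; 56 GB remain.
Put 40 GB in drive 3; 16 GB remain.
Put 17 GB in drive 4; 47 GB remain.
Put 17 GB in drive 4; 30 GB remain.
Put 39 GB in drive 5; 25 GB remain.
Put 45 GB in drive 6; 19 GB remain.
Put 33 GB in drive 7; 31 GB remain.
Put 16 GB in drive 7; 15 GB remain.
Put 47 GB in drive 8; 17 GB remain.
Put 40 GB in drive 9; 24 GB remain.
Put 35 GB in drive 10; 29 GB remain.
Put 7 GB in drive 4; 23 GB remain.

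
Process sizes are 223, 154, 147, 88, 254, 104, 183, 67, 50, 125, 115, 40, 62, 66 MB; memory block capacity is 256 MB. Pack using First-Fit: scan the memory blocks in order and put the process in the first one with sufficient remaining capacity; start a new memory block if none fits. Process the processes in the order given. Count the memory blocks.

Put 223 MB in memory block 1; 33 MB remain.
Put 154 MB in memory block 2; 102 MB remain.
Put 147 MB in memory block 3; 109 MB remain.
Put 88 MB in memory block 2; 14 MB remain.
Put 254 MB in memory block 4; 2 MB remain.
Put 104 MB in memory block 3; 5 MB remain.
Put 183 MB in memory block 5; 73 MB remain.
Put 67 MB in memory block 5; 6 MB remain.
Put 50 MB in memory block 6; 206 MB remain.
Put 125 MB in memory block 6; 81 MB remain.
Put 115 MB in memory block 7; 141 MB remain.
Put 40 MB in memory block 6; 41 MB remain.
Put 62 MB in memory block 7; 79 MB remain.
Put 66 MB in memory block 7; 13 MB remain.
Final memory blocks: [223] [154,88] [147,104] [254] [183,67] [50,125,40] [115,62,66].

7 memory blocks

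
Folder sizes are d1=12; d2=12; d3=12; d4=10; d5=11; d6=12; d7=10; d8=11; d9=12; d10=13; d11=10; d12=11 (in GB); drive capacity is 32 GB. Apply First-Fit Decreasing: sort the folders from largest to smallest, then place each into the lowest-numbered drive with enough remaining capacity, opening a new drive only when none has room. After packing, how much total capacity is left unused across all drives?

Sorted descending: 13, 12, 12, 12, 12, 12, 11, 11, 11, 10, 10, 10.
Put 13 GB in drive 1; 19 GB remain.
Put 12 GB in drive 1; 7 GB remain.
Put 12 GB in drive 2; 20 GB remain.
Put 12 GB in drive 2; 8 GB remain.
Put 12 GB in drive 3; 20 GB remain.
Put 12 GB in drive 3; 8 GB remain.
Put 11 GB in drive 4; 21 GB remain.
Put 11 GB in drive 4; 10 GB remain.
Put 11 GB in drive 5; 21 GB remain.
Put 10 GB in drive 4; 0 GB remain.
Put 10 GB in drive 5; 11 GB remain.
Put 10 GB in drive 5; 1 GB remain.
5 drives × 32 GB = 160 GB; used 136 GB; unused 24 GB.

24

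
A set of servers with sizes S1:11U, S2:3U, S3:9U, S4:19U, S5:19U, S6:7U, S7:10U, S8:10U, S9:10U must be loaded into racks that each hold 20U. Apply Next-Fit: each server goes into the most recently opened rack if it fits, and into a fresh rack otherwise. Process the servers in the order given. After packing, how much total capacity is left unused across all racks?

Put S1 (11U) in rack 1; 9U remain.
Put S2 (3U) in rack 1; 6U remain.
Put S3 (9U) in rack 2; 11U remain.
Put S4 (19U) in rack 3; 1U remain.
Put S5 (19U) in rack 4; 1U remain.
Put S6 (7U) in rack 5; 13U remain.
Put S7 (10U) in rack 5; 3U remain.
Put S8 (10U) in rack 6; 10U remain.
Put S9 (10U) in rack 6; 0U remain.
6 racks × 20U = 120U; used 98U; unused 22U.

22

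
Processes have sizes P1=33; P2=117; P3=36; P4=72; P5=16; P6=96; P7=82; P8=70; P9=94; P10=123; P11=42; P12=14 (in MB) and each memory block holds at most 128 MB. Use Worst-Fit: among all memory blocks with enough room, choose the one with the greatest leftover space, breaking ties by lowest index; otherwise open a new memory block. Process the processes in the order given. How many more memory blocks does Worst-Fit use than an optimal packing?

1

Worst-Fit: [33,36,16] [117] [72,14] [96] [82] [70,42] [94] [123] → 8 memory blocks.
Total size 795 MB; any packing needs at least ⌈795/128⌉ = 7 memory blocks.
An optimal packing achieves that bound: [123] [117] [96,16,14] [94,33] [82,42] [72,36] [70] → 7 memory blocks.
Excess: 8 − 7 = 1.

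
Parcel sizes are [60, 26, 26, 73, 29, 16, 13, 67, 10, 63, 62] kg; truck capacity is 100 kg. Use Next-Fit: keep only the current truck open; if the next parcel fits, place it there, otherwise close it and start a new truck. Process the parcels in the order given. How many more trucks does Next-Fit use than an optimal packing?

1

Next-Fit: [60,26] [26,73] [29,16,13] [67,10] [63] [62] → 6 trucks.
Total size 445 kg; any packing needs at least ⌈445/100⌉ = 5 trucks.
An optimal packing achieves that bound: [73,26] [67,29] [63,26,10] [62,16,13] [60] → 5 trucks.
Excess: 6 − 5 = 1.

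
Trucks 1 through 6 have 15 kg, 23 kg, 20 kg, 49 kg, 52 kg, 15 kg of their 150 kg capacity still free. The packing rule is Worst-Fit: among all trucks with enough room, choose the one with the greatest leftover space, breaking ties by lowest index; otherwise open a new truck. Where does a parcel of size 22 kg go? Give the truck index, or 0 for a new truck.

5

Trucks with room: truck 2 (23 kg), truck 4 (49 kg), truck 5 (52 kg).
Most room is truck 5 with 52 kg free.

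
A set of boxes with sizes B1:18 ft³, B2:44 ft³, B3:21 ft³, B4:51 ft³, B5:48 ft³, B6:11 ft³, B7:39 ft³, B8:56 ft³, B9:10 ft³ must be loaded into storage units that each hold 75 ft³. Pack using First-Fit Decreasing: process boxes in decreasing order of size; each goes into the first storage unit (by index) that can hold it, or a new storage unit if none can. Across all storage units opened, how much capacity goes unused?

Sorted descending: 56, 51, 48, 44, 39, 21, 18, 11, 10.
56 ft³ → storage unit 1 (remaining 19 ft³)
51 ft³ → storage unit 2 (remaining 24 ft³)
48 ft³ → storage unit 3 (remaining 27 ft³)
44 ft³ → storage unit 4 (remaining 31 ft³)
39 ft³ → storage unit 5 (remaining 36 ft³)
21 ft³ → storage unit 2 (remaining 3 ft³)
18 ft³ → storage unit 1 (remaining 1 ft³)
11 ft³ → storage unit 3 (remaining 16 ft³)
10 ft³ → storage unit 3 (remaining 6 ft³)
5 storage units × 75 ft³ = 375 ft³; used 298 ft³; unused 77 ft³.

77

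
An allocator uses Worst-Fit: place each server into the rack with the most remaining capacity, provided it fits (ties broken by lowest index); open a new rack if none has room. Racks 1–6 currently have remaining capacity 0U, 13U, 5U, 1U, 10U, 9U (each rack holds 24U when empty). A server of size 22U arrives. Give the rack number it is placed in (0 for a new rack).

0

No rack has ≥ 22U free, so a new rack is opened.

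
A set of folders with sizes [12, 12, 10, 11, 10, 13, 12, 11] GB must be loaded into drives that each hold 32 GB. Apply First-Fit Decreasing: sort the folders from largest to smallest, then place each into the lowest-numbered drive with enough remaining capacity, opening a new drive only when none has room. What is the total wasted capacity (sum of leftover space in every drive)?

Sorted descending: 13, 12, 12, 12, 11, 11, 10, 10.
Put 13 GB in drive 1; 19 GB remain.
Put 12 GB in drive 1; 7 GB remain.
Put 12 GB in drive 2; 20 GB remain.
Put 12 GB in drive 2; 8 GB remain.
Put 11 GB in drive 3; 21 GB remain.
Put 11 GB in drive 3; 10 GB remain.
Put 10 GB in drive 3; 0 GB remain.
Put 10 GB in drive 4; 22 GB remain.
4 drives × 32 GB = 128 GB; used 91 GB; unused 37 GB.

37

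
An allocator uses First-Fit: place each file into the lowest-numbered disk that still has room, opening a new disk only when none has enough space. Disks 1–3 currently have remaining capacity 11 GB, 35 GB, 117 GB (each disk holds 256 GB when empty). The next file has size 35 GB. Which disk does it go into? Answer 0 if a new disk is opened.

Disks with room: disk 2 (35 GB), disk 3 (117 GB).
The first with room is disk 2.

2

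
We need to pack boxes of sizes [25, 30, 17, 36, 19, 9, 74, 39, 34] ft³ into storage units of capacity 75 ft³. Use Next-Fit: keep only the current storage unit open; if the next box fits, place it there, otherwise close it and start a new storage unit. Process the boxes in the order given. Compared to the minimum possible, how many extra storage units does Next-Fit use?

0

Next-Fit: [25,30,17] [36,19,9] [74] [39,34] → 4 storage units.
Total size 283 ft³; any packing needs at least ⌈283/75⌉ = 4 storage units.
So 4 is already optimal.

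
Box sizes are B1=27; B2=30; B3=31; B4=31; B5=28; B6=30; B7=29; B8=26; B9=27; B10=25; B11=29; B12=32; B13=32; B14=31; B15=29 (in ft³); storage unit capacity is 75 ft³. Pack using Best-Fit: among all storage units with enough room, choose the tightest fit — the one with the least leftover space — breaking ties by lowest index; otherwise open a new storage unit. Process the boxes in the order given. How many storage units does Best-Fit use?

Put B1 (27 ft³) in storage unit 1; 48 ft³ remain.
Put B2 (30 ft³) in storage unit 1; 18 ft³ remain.
Put B3 (31 ft³) in storage unit 2; 44 ft³ remain.
Put B4 (31 ft³) in storage unit 2; 13 ft³ remain.
Put B5 (28 ft³) in storage unit 3; 47 ft³ remain.
Put B6 (30 ft³) in storage unit 3; 17 ft³ remain.
Put B7 (29 ft³) in storage unit 4; 46 ft³ remain.
Put B8 (26 ft³) in storage unit 4; 20 ft³ remain.
Put B9 (27 ft³) in storage unit 5; 48 ft³ remain.
Put B10 (25 ft³) in storage unit 5; 23 ft³ remain.
Put B11 (29 ft³) in storage unit 6; 46 ft³ remain.
Put B12 (32 ft³) in storage unit 6; 14 ft³ remain.
Put B13 (32 ft³) in storage unit 7; 43 ft³ remain.
Put B14 (31 ft³) in storage unit 7; 12 ft³ remain.
Put B15 (29 ft³) in storage unit 8; 46 ft³ remain.

8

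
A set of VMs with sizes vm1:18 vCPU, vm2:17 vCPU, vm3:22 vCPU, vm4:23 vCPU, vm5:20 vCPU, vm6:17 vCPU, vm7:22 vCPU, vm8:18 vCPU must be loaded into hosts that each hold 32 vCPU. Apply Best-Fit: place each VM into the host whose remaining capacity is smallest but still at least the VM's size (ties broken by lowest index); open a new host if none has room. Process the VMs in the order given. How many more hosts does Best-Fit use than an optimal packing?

0

Best-Fit: [18] [17] [22] [23] [20] [17] [22] [18] → 8 hosts.
8 VMs exceed 16 vCPU (half the capacity), and no two of those can share a host, so at least 8 hosts are needed.
So 8 is already optimal.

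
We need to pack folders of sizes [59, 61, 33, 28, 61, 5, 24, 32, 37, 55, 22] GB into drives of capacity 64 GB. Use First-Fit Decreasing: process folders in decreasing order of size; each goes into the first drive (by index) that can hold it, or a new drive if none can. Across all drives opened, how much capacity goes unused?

31

Sorted descending: 61, 61, 59, 55, 37, 33, 32, 28, 24, 22, 5.
61 GB → drive 1 (remaining 3 GB)
61 GB → drive 2 (remaining 3 GB)
59 GB → drive 3 (remaining 5 GB)
55 GB → drive 4 (remaining 9 GB)
37 GB → drive 5 (remaining 27 GB)
33 GB → drive 6 (remaining 31 GB)
32 GB → drive 7 (remaining 32 GB)
28 GB → drive 6 (remaining 3 GB)
24 GB → drive 5 (remaining 3 GB)
22 GB → drive 7 (remaining 10 GB)
5 GB → drive 3 (remaining 0 GB)
7 drives × 64 GB = 448 GB; used 417 GB; unused 31 GB.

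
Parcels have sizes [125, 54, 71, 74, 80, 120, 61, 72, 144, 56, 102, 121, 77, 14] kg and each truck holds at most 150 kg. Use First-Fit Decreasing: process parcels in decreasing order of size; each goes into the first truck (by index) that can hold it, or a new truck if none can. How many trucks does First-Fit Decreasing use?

Sorted descending: 144, 125, 121, 120, 102, 80, 77, 74, 72, 71, 61, 56, 54, 14.
truck 1: place 144 kg, 6 kg left
truck 2: place 125 kg, 25 kg left
truck 3: place 121 kg, 29 kg left
truck 4: place 120 kg, 30 kg left
truck 5: place 102 kg, 48 kg left
truck 6: place 80 kg, 70 kg left
truck 7: place 77 kg, 73 kg left
truck 8: place 74 kg, 76 kg left
truck 7: place 72 kg, 1 kg left
truck 8: place 71 kg, 5 kg left
truck 6: place 61 kg, 9 kg left
truck 9: place 56 kg, 94 kg left
truck 9: place 54 kg, 40 kg left
truck 2: place 14 kg, 11 kg left
Final trucks: [144] [125,14] [121] [120] [102] [80,61] [77,72] [74,71] [56,54].

9 trucks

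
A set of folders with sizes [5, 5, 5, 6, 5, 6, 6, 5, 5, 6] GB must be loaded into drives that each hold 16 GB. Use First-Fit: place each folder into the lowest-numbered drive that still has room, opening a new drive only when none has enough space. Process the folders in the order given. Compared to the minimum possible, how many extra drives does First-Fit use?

0

First-Fit: [5,5,5] [6,5,5] [6,6] [5,6] → 4 drives.
Total size 54 GB; any packing needs at least ⌈54/16⌉ = 4 drives.
So 4 is already optimal.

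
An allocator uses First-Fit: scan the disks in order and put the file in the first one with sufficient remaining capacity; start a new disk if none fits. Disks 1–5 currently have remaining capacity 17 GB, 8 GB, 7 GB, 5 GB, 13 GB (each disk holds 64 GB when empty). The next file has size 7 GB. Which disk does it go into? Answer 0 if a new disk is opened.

Disks with room: disk 1 (17 GB), disk 2 (8 GB), disk 3 (7 GB), disk 5 (13 GB).
The first with room is disk 1.

1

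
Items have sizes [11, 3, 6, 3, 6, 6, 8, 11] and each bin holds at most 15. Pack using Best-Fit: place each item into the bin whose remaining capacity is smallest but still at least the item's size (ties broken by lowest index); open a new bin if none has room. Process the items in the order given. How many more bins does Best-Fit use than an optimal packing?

Best-Fit: [11,3] [6,3,6] [6,8] [11] → 4 bins.
Total size 54; any packing needs at least ⌈54/15⌉ = 4 bins.
So 4 is already optimal.

0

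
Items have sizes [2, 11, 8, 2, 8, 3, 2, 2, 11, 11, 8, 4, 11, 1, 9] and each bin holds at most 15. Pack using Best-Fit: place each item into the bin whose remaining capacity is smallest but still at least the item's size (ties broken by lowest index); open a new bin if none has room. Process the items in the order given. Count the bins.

2 → bin 1 (remaining 13)
11 → bin 1 (remaining 2)
8 → bin 2 (remaining 7)
2 → bin 1 (remaining 0)
8 → bin 3 (remaining 7)
3 → bin 2 (remaining 4)
2 → bin 2 (remaining 2)
2 → bin 2 (remaining 0)
11 → bin 4 (remaining 4)
11 → bin 5 (remaining 4)
8 → bin 6 (remaining 7)
4 → bin 4 (remaining 0)
11 → bin 7 (remaining 4)
1 → bin 5 (remaining 3)
9 → bin 8 (remaining 6)

8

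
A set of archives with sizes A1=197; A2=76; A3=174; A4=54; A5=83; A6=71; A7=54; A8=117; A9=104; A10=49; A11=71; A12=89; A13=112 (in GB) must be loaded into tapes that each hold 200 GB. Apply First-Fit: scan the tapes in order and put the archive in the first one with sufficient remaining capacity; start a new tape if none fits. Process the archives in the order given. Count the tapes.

8

tape 1: place A1 (197 GB), 3 GB left
tape 2: place A2 (76 GB), 124 GB left
tape 3: place A3 (174 GB), 26 GB left
tape 2: place A4 (54 GB), 70 GB left
tape 4: place A5 (83 GB), 117 GB left
tape 4: place A6 (71 GB), 46 GB left
tape 2: place A7 (54 GB), 16 GB left
tape 5: place A8 (117 GB), 83 GB left
tape 6: place A9 (104 GB), 96 GB left
tape 5: place A10 (49 GB), 34 GB left
tape 6: place A11 (71 GB), 25 GB left
tape 7: place A12 (89 GB), 111 GB left
tape 8: place A13 (112 GB), 88 GB left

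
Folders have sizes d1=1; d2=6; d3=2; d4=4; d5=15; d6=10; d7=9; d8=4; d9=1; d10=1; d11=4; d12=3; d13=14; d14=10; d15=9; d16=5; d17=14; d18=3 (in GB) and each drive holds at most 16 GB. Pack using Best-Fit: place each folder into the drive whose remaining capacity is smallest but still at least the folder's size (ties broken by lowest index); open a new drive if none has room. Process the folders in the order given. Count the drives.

8

d1 (1 GB) → drive 1 (remaining 15 GB)
d2 (6 GB) → drive 1 (remaining 9 GB)
d3 (2 GB) → drive 1 (remaining 7 GB)
d4 (4 GB) → drive 1 (remaining 3 GB)
d5 (15 GB) → drive 2 (remaining 1 GB)
d6 (10 GB) → drive 3 (remaining 6 GB)
d7 (9 GB) → drive 4 (remaining 7 GB)
d8 (4 GB) → drive 3 (remaining 2 GB)
d9 (1 GB) → drive 2 (remaining 0 GB)
d10 (1 GB) → drive 3 (remaining 1 GB)
d11 (4 GB) → drive 4 (remaining 3 GB)
d12 (3 GB) → drive 1 (remaining 0 GB)
d13 (14 GB) → drive 5 (remaining 2 GB)
d14 (10 GB) → drive 6 (remaining 6 GB)
d15 (9 GB) → drive 7 (remaining 7 GB)
d16 (5 GB) → drive 6 (remaining 1 GB)
d17 (14 GB) → drive 8 (remaining 2 GB)
d18 (3 GB) → drive 4 (remaining 0 GB)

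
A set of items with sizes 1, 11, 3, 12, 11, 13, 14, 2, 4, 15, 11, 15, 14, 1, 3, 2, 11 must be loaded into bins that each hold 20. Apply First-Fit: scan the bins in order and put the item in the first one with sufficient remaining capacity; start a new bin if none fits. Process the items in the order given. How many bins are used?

Put 1 in bin 1; 19 remain.
Put 11 in bin 1; 8 remain.
Put 3 in bin 1; 5 remain.
Put 12 in bin 2; 8 remain.
Put 11 in bin 3; 9 remain.
Put 13 in bin 4; 7 remain.
Put 14 in bin 5; 6 remain.
Put 2 in bin 1; 3 remain.
Put 4 in bin 2; 4 remain.
Put 15 in bin 6; 5 remain.
Put 11 in bin 7; 9 remain.
Put 15 in bin 8; 5 remain.
Put 14 in bin 9; 6 remain.
Put 1 in bin 1; 2 remain.
Put 3 in bin 2; 1 remain.
Put 2 in bin 1; 0 remain.
Put 11 in bin 10; 9 remain.
Final bins: [1,11,3,2,1,2] [12,4,3] [11] [13] [14] [15] [11] [15] [14] [11].

10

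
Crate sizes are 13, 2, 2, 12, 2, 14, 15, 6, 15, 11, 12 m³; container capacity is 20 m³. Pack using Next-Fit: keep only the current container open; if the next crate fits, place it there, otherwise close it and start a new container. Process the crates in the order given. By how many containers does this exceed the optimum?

Next-Fit: [13,2,2] [12,2] [14] [15] [6] [15] [11] [12] → 8 containers.
7 crates exceed 10 m³ (half the capacity), and no two of those can share a container, so at least 7 containers are needed.
An optimal packing achieves that bound: [15,2,2] [15,2] [14,6] [13] [12] [12] [11] → 7 containers.
Excess: 8 − 7 = 1.

1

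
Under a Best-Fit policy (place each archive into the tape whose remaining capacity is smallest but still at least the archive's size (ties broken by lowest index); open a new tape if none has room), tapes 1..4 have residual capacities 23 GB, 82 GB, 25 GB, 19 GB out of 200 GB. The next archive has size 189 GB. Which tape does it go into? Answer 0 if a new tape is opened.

0

No tape has ≥ 189 GB free, so a new tape is opened.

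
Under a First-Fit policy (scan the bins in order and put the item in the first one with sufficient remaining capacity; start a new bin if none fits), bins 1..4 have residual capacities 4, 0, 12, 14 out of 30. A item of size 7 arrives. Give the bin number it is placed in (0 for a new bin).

Bins with room: bin 3 (12), bin 4 (14).
The first with room is bin 3.

3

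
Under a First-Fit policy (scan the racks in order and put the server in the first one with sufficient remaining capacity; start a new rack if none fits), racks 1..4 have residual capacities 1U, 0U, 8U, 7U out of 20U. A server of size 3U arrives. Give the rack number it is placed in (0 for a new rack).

Racks with room: rack 3 (8U), rack 4 (7U).
The first with room is rack 3.

3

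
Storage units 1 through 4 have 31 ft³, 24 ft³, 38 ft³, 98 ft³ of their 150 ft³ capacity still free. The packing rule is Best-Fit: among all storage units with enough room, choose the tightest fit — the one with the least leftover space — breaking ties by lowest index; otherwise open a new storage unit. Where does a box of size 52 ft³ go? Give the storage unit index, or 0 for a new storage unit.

4

Storage units with room: storage unit 4 (98 ft³).
Tightest fit is storage unit 4 with 98 ft³ free.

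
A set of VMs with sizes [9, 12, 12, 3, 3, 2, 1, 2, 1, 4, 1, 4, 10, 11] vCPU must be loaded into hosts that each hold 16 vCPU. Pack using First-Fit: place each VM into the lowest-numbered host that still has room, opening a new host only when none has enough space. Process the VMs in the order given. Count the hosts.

Put 9 vCPU in host 1; 7 vCPU remain.
Put 12 vCPU in host 2; 4 vCPU remain.
Put 12 vCPU in host 3; 4 vCPU remain.
Put 3 vCPU in host 1; 4 vCPU remain.
Put 3 vCPU in host 1; 1 vCPU remain.
Put 2 vCPU in host 2; 2 vCPU remain.
Put 1 vCPU in host 1; 0 vCPU remain.
Put 2 vCPU in host 2; 0 vCPU remain.
Put 1 vCPU in host 3; 3 vCPU remain.
Put 4 vCPU in host 4; 12 vCPU remain.
Put 1 vCPU in host 3; 2 vCPU remain.
Put 4 vCPU in host 4; 8 vCPU remain.
Put 10 vCPU in host 5; 6 vCPU remain.
Put 11 vCPU in host 6; 5 vCPU remain.

6 hosts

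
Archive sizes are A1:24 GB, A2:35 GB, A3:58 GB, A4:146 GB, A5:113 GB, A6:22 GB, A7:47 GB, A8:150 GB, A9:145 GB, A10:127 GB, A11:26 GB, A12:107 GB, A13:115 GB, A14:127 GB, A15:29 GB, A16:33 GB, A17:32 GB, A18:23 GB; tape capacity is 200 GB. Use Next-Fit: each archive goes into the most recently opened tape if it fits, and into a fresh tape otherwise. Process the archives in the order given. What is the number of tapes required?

10

tape 1: place A1 (24 GB), 176 GB left
tape 1: place A2 (35 GB), 141 GB left
tape 1: place A3 (58 GB), 83 GB left
tape 2: place A4 (146 GB), 54 GB left
tape 3: place A5 (113 GB), 87 GB left
tape 3: place A6 (22 GB), 65 GB left
tape 3: place A7 (47 GB), 18 GB left
tape 4: place A8 (150 GB), 50 GB left
tape 5: place A9 (145 GB), 55 GB left
tape 6: place A10 (127 GB), 73 GB left
tape 6: place A11 (26 GB), 47 GB left
tape 7: place A12 (107 GB), 93 GB left
tape 8: place A13 (115 GB), 85 GB left
tape 9: place A14 (127 GB), 73 GB left
tape 9: place A15 (29 GB), 44 GB left
tape 9: place A16 (33 GB), 11 GB left
tape 10: place A17 (32 GB), 168 GB left
tape 10: place A18 (23 GB), 145 GB left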